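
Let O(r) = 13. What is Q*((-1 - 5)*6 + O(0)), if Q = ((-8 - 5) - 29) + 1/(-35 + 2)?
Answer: 31901/33 ≈ 966.70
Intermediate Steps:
Q = -1387/33 (Q = (-13 - 29) + 1/(-33) = -42 - 1/33 = -1387/33 ≈ -42.030)
Q*((-1 - 5)*6 + O(0)) = -1387*((-1 - 5)*6 + 13)/33 = -1387*(-6*6 + 13)/33 = -1387*(-36 + 13)/33 = -1387/33*(-23) = 31901/33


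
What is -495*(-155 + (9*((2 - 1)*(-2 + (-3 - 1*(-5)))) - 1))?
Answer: 77220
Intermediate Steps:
-495*(-155 + (9*((2 - 1)*(-2 + (-3 - 1*(-5)))) - 1)) = -495*(-155 + (9*(1*(-2 + (-3 + 5))) - 1)) = -495*(-155 + (9*(1*(-2 + 2)) - 1)) = -495*(-155 + (9*(1*0) - 1)) = -495*(-155 + (9*0 - 1)) = -495*(-155 + (0 - 1)) = -495*(-155 - 1) = -495*(-156) = 77220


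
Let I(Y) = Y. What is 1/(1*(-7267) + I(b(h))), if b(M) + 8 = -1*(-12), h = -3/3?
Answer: -1/7263 ≈ -0.00013768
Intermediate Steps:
h = -1 (h = -3*1/3 = -1)
b(M) = 4 (b(M) = -8 - 1*(-12) = -8 + 12 = 4)
1/(1*(-7267) + I(b(h))) = 1/(1*(-7267) + 4) = 1/(-7267 + 4) = 1/(-7263) = -1/7263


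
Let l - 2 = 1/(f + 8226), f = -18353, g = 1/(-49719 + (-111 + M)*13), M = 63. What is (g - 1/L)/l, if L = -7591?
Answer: 432949504/7739759149389 ≈ 5.5938e-5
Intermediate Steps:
g = -1/50343 (g = 1/(-49719 + (-111 + 63)*13) = 1/(-49719 - 48*13) = 1/(-49719 - 624) = 1/(-50343) = -1/50343 ≈ -1.9864e-5)
l = 20253/10127 (l = 2 + 1/(-18353 + 8226) = 2 + 1/(-10127) = 2 - 1/10127 = 20253/10127 ≈ 1.9999)
(g - 1/L)/l = (-1/50343 - 1/(-7591))/(20253/10127) = (-1/50343 - 1*(-1/7591))*(10127/20253) = (-1/50343 + 1/7591)*(10127/20253) = (42752/382153713)*(10127/20253) = 432949504/7739759149389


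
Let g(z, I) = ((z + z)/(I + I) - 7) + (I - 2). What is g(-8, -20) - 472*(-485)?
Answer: 1144457/5 ≈ 2.2889e+5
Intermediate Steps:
g(z, I) = -9 + I + z/I (g(z, I) = ((2*z)/((2*I)) - 7) + (-2 + I) = ((2*z)*(1/(2*I)) - 7) + (-2 + I) = (z/I - 7) + (-2 + I) = (-7 + z/I) + (-2 + I) = -9 + I + z/I)
g(-8, -20) - 472*(-485) = (-9 - 20 - 8/(-20)) - 472*(-485) = (-9 - 20 - 8*(-1/20)) + 228920 = (-9 - 20 + 2/5) + 228920 = -143/5 + 228920 = 1144457/5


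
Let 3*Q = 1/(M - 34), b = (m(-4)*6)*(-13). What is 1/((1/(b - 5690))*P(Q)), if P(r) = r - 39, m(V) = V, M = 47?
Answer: 104871/760 ≈ 137.99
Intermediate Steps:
b = 312 (b = -4*6*(-13) = -24*(-13) = 312)
Q = 1/39 (Q = 1/(3*(47 - 34)) = (⅓)/13 = (⅓)*(1/13) = 1/39 ≈ 0.025641)
P(r) = -39 + r
1/((1/(b - 5690))*P(Q)) = 1/((1/(312 - 5690))*(-39 + 1/39)) = 1/((1/(-5378))*(-1520/39)) = -39/1520/(-1/5378) = -5378*(-39/1520) = 104871/760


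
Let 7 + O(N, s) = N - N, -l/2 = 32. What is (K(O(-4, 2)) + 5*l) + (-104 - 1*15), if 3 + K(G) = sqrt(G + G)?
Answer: -442 + I*sqrt(14) ≈ -442.0 + 3.7417*I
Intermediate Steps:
l = -64 (l = -2*32 = -64)
O(N, s) = -7 (O(N, s) = -7 + (N - N) = -7 + 0 = -7)
K(G) = -3 + sqrt(2)*sqrt(G) (K(G) = -3 + sqrt(G + G) = -3 + sqrt(2*G) = -3 + sqrt(2)*sqrt(G))
(K(O(-4, 2)) + 5*l) + (-104 - 1*15) = ((-3 + sqrt(2)*sqrt(-7)) + 5*(-64)) + (-104 - 1*15) = ((-3 + sqrt(2)*(I*sqrt(7))) - 320) + (-104 - 15) = ((-3 + I*sqrt(14)) - 320) - 119 = (-323 + I*sqrt(14)) - 119 = -442 + I*sqrt(14)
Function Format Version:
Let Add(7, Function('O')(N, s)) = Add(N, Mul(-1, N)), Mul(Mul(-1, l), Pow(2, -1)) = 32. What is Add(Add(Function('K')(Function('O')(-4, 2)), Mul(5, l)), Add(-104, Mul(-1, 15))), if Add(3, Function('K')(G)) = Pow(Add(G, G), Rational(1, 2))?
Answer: Add(-442, Mul(I, Pow(14, Rational(1, 2)))) ≈ Add(-442.00, Mul(3.7417, I))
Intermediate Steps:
l = -64 (l = Mul(-2, 32) = -64)
Function('O')(N, s) = -7 (Function('O')(N, s) = Add(-7, Add(N, Mul(-1, N))) = Add(-7, 0) = -7)
Function('K')(G) = Add(-3, Mul(Pow(2, Rational(1, 2)), Pow(G, Rational(1, 2)))) (Function('K')(G) = Add(-3, Pow(Add(G, G), Rational(1, 2))) = Add(-3, Pow(Mul(2, G), Rational(1, 2))) = Add(-3, Mul(Pow(2, Rational(1, 2)), Pow(G, Rational(1, 2)))))
Add(Add(Function('K')(Function('O')(-4, 2)), Mul(5, l)), Add(-104, Mul(-1, 15))) = Add(Add(Add(-3, Mul(Pow(2, Rational(1, 2)), Pow(-7, Rational(1, 2)))), Mul(5, -64)), Add(-104, Mul(-1, 15))) = Add(Add(Add(-3, Mul(Pow(2, Rational(1, 2)), Mul(I, Pow(7, Rational(1, 2))))), -320), Add(-104, -15)) = Add(Add(Add(-3, Mul(I, Pow(14, Rational(1, 2)))), -320), -119) = Add(Add(-323, Mul(I, Pow(14, Rational(1, 2)))), -119) = Add(-442, Mul(I, Pow(14, Rational(1, 2))))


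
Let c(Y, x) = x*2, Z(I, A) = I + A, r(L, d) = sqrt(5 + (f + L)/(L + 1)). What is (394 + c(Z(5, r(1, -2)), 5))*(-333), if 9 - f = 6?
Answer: -134532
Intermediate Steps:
f = 3 (f = 9 - 1*6 = 9 - 6 = 3)
r(L, d) = sqrt(5 + (3 + L)/(1 + L)) (r(L, d) = sqrt(5 + (3 + L)/(L + 1)) = sqrt(5 + (3 + L)/(1 + L)))
Z(I, A) = A + I
c(Y, x) = 2*x
(394 + c(Z(5, r(1, -2)), 5))*(-333) = (394 + 2*5)*(-333) = (394 + 10)*(-333) = 404*(-333) = -134532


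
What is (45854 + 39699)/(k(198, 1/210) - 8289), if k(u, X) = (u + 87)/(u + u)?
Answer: -11292996/1094053 ≈ -10.322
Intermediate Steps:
k(u, X) = (87 + u)/(2*u) (k(u, X) = (87 + u)/((2*u)) = (87 + u)*(1/(2*u)) = (87 + u)/(2*u))
(45854 + 39699)/(k(198, 1/210) - 8289) = (45854 + 39699)/((½)*(87 + 198)/198 - 8289) = 85553/((½)*(1/198)*285 - 8289) = 85553/(95/132 - 8289) = 85553/(-1094053/132) = 85553*(-132/1094053) = -11292996/1094053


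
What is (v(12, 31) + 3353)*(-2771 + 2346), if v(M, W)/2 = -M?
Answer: -1414825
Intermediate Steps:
v(M, W) = -2*M (v(M, W) = 2*(-M) = -2*M)
(v(12, 31) + 3353)*(-2771 + 2346) = (-2*12 + 3353)*(-2771 + 2346) = (-24 + 3353)*(-425) = 3329*(-425) = -1414825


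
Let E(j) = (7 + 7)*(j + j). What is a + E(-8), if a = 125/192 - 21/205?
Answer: -8795047/39360 ≈ -223.45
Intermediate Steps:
E(j) = 28*j (E(j) = 14*(2*j) = 28*j)
a = 21593/39360 (a = 125*(1/192) - 21*1/205 = 125/192 - 21/205 = 21593/39360 ≈ 0.54860)
a + E(-8) = 21593/39360 + 28*(-8) = 21593/39360 - 224 = -8795047/39360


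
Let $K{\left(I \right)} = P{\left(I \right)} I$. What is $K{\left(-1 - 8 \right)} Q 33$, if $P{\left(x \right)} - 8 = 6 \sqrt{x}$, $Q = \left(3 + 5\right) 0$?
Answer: $0$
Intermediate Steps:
$Q = 0$ ($Q = 8 \cdot 0 = 0$)
$P{\left(x \right)} = 8 + 6 \sqrt{x}$
$K{\left(I \right)} = I \left(8 + 6 \sqrt{I}\right)$ ($K{\left(I \right)} = \left(8 + 6 \sqrt{I}\right) I = I \left(8 + 6 \sqrt{I}\right)$)
$K{\left(-1 - 8 \right)} Q 33 = \left(6 \left(-1 - 8\right)^{\frac{3}{2}} + 8 \left(-1 - 8\right)\right) 0 \cdot 33 = \left(6 \left(-9\right)^{\frac{3}{2}} + 8 \left(-9\right)\right) 0 \cdot 33 = \left(6 \left(- 27 i\right) - 72\right) 0 \cdot 33 = \left(- 162 i - 72\right) 0 \cdot 33 = \left(-72 - 162 i\right) 0 \cdot 33 = 0 \cdot 33 = 0$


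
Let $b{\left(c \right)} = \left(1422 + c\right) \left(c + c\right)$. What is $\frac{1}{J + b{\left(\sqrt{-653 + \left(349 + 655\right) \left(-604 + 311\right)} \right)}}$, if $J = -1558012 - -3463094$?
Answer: $- \frac{i}{- 1315432 i + 14220 \sqrt{11793}} \approx 3.1967 \cdot 10^{-7} - 3.7527 \cdot 10^{-7} i$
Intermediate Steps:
$b{\left(c \right)} = 2 c \left(1422 + c\right)$ ($b{\left(c \right)} = \left(1422 + c\right) 2 c = 2 c \left(1422 + c\right)$)
$J = 1905082$ ($J = -1558012 + 3463094 = 1905082$)
$\frac{1}{J + b{\left(\sqrt{-653 + \left(349 + 655\right) \left(-604 + 311\right)} \right)}} = \frac{1}{1905082 + 2 \sqrt{-653 + \left(349 + 655\right) \left(-604 + 311\right)} \left(1422 + \sqrt{-653 + \left(349 + 655\right) \left(-604 + 311\right)}\right)} = \frac{1}{1905082 + 2 \sqrt{-653 + 1004 \left(-293\right)} \left(1422 + \sqrt{-653 + 1004 \left(-293\right)}\right)} = \frac{1}{1905082 + 2 \sqrt{-653 - 294172} \left(1422 + \sqrt{-653 - 294172}\right)} = \frac{1}{1905082 + 2 \sqrt{-294825} \left(1422 + \sqrt{-294825}\right)} = \frac{1}{1905082 + 2 \cdot 5 i \sqrt{11793} \left(1422 + 5 i \sqrt{11793}\right)} = \frac{1}{1905082 + 10 i \sqrt{11793} \left(1422 + 5 i \sqrt{11793}\right)}$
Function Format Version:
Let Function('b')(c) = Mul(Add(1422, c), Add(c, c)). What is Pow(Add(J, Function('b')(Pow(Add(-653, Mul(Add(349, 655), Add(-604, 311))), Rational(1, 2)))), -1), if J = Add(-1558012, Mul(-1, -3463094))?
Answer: Mul(-1, I, Pow(Add(Mul(-1315432, I), Mul(14220, Pow(11793, Rational(1, 2)))), -1)) ≈ Add(3.1967e-7, Mul(-3.7527e-7, I))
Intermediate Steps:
Function('b')(c) = Mul(2, c, Add(1422, c)) (Function('b')(c) = Mul(Add(1422, c), Mul(2, c)) = Mul(2, c, Add(1422, c)))
J = 1905082 (J = Add(-1558012, 3463094) = 1905082)
Pow(Add(J, Function('b')(Pow(Add(-653, Mul(Add(349, 655), Add(-604, 311))), Rational(1, 2)))), -1) = Pow(Add(1905082, Mul(2, Pow(Add(-653, Mul(Add(349, 655), Add(-604, 311))), Rational(1, 2)), Add(1422, Pow(Add(-653, Mul(Add(349, 655), Add(-604, 311))), Rational(1, 2))))), -1) = Pow(Add(1905082, Mul(2, Pow(Add(-653, Mul(1004, -293)), Rational(1, 2)), Add(1422, Pow(Add(-653, Mul(1004, -293)), Rational(1, 2))))), -1) = Pow(Add(1905082, Mul(2, Pow(Add(-653, -294172), Rational(1, 2)), Add(1422, Pow(Add(-653, -294172), Rational(1, 2))))), -1) = Pow(Add(1905082, Mul(2, Pow(-294825, Rational(1, 2)), Add(1422, Pow(-294825, Rational(1, 2))))), -1) = Pow(Add(1905082, Mul(2, Mul(5, I, Pow(11793, Rational(1, 2))), Add(1422, Mul(5, I, Pow(11793, Rational(1, 2)))))), -1) = Pow(Add(1905082, Mul(10, I, Pow(11793, Rational(1, 2)), Add(1422, Mul(5, I, Pow(11793, Rational(1, 2)))))), -1)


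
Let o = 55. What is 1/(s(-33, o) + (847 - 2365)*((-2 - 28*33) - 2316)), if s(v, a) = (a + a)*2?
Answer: 1/4921576 ≈ 2.0319e-7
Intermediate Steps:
s(v, a) = 4*a (s(v, a) = (2*a)*2 = 4*a)
1/(s(-33, o) + (847 - 2365)*((-2 - 28*33) - 2316)) = 1/(4*55 + (847 - 2365)*((-2 - 28*33) - 2316)) = 1/(220 - 1518*((-2 - 924) - 2316)) = 1/(220 - 1518*(-926 - 2316)) = 1/(220 - 1518*(-3242)) = 1/(220 + 4921356) = 1/4921576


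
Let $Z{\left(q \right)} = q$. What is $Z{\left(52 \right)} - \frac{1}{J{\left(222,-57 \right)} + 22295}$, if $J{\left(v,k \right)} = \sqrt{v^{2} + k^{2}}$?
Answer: $\frac{1988056253}{38231884} + \frac{3 \sqrt{5837}}{497014492} \approx 52.0$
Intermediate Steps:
$J{\left(v,k \right)} = \sqrt{k^{2} + v^{2}}$
$Z{\left(52 \right)} - \frac{1}{J{\left(222,-57 \right)} + 22295} = 52 - \frac{1}{\sqrt{\left(-57\right)^{2} + 222^{2}} + 22295} = 52 - \frac{1}{\sqrt{3249 + 49284} + 22295} = 52 - \frac{1}{\sqrt{52533} + 22295} = 52 - \frac{1}{3 \sqrt{5837} + 22295} = 52 - \frac{1}{22295 + 3 \sqrt{5837}}$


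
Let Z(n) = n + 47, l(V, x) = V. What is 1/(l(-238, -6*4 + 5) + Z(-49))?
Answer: -1/240 ≈ -0.0041667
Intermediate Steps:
Z(n) = 47 + n
1/(l(-238, -6*4 + 5) + Z(-49)) = 1/(-238 + (47 - 49)) = 1/(-238 - 2) = 1/(-240) = -1/240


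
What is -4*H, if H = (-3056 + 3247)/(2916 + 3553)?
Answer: -764/6469 ≈ -0.11810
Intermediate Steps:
H = 191/6469 ≈ 0.029525
-4*H = -4*191/6469 = -764/6469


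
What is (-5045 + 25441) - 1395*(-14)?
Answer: 39926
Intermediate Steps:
(-5045 + 25441) - 1395*(-14) = 20396 + 19530 = 39926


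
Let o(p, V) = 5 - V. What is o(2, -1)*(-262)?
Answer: -1572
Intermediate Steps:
o(2, -1)*(-262) = (5 - 1*(-1))*(-262) = (5 + 1)*(-262) = 6*(-262) = -1572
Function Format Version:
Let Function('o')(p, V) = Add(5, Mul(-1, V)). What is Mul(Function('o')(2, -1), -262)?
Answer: -1572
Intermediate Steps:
Mul(Function('o')(2, -1), -262) = Mul(Add(5, Mul(-1, -1)), -262) = Mul(Add(5, 1), -262) = Mul(6, -262) = -1572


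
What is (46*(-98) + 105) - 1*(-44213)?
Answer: 39810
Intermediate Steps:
(46*(-98) + 105) - 1*(-44213) = (-4508 + 105) + 44213 = -4403 + 44213 = 39810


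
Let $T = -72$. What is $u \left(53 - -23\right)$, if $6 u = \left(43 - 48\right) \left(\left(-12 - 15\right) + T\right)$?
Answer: $6270$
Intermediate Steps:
$u = \frac{165}{2}$ ($u = \frac{\left(43 - 48\right) \left(\left(-12 - 15\right) - 72\right)}{6} = \frac{\left(-5\right) \left(\left(-12 - 15\right) - 72\right)}{6} = \frac{\left(-5\right) \left(-27 - 72\right)}{6} = \frac{\left(-5\right) \left(-99\right)}{6} = \frac{1}{6} \cdot 495 = \frac{165}{2} \approx 82.5$)
$u \left(53 - -23\right) = \frac{165 \left(53 - -23\right)}{2} = \frac{165 \left(53 + \left(-32 + 55\right)\right)}{2} = \frac{165 \left(53 + 23\right)}{2} = \frac{165}{2} \cdot 76 = 6270$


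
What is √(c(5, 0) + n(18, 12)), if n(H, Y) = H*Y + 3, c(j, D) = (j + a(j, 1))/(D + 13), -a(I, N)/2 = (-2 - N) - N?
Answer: 2*√55 ≈ 14.832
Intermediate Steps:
a(I, N) = 4 + 4*N (a(I, N) = -2*((-2 - N) - N) = -2*(-2 - 2*N) = 4 + 4*N)
c(j, D) = (8 + j)/(13 + D) (c(j, D) = (j + (4 + 4*1))/(D + 13) = (j + (4 + 4))/(13 + D) = (j + 8)/(13 + D) = (8 + j)/(13 + D))
n(H, Y) = 3 + H*Y
√(c(5, 0) + n(18, 12)) = √((8 + 5)/(13 + 0) + (3 + 18*12)) = √(13/13 + (3 + 216)) = √((1/13)*13 + 219) = √(1 + 219) = √220 = 2*√55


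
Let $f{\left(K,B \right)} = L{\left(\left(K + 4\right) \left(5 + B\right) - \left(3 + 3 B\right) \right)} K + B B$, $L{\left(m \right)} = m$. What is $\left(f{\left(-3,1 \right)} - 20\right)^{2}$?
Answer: $361$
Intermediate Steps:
$f{\left(K,B \right)} = B^{2} + K \left(-3 - 3 B + \left(4 + K\right) \left(5 + B\right)\right)$ ($f{\left(K,B \right)} = \left(\left(K + 4\right) \left(5 + B\right) - \left(3 + 3 B\right)\right) K + B B = \left(\left(4 + K\right) \left(5 + B\right) - \left(3 + 3 B\right)\right) K + B^{2} = \left(-3 - 3 B + \left(4 + K\right) \left(5 + B\right)\right) K + B^{2} = K \left(-3 - 3 B + \left(4 + K\right) \left(5 + B\right)\right) + B^{2} = B^{2} + K \left(-3 - 3 B + \left(4 + K\right) \left(5 + B\right)\right)$)
$\left(f{\left(-3,1 \right)} - 20\right)^{2} = \left(\left(1^{2} - 3 \left(17 + 1 + 5 \left(-3\right) + 1 \left(-3\right)\right)\right) - 20\right)^{2} = \left(\left(1 - 3 \left(17 + 1 - 15 - 3\right)\right) - 20\right)^{2} = \left(\left(1 - 0\right) - 20\right)^{2} = \left(\left(1 + 0\right) - 20\right)^{2} = \left(1 - 20\right)^{2} = \left(-19\right)^{2} = 361$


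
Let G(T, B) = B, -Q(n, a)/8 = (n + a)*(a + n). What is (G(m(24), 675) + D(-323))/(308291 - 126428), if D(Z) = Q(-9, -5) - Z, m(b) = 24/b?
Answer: -190/60621 ≈ -0.0031342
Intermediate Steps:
Q(n, a) = -8*(a + n)² (Q(n, a) = -8*(n + a)*(a + n) = -8*(a + n)*(a + n) = -8*(a + n)²)
D(Z) = -1568 - Z (D(Z) = -8*(-5 - 9)² - Z = -8*(-14)² - Z = -8*196 - Z = -1568 - Z)
(G(m(24), 675) + D(-323))/(308291 - 126428) = (675 + (-1568 - 1*(-323)))/(308291 - 126428) = (675 + (-1568 + 323))/181863 = (675 - 1245)*(1/181863) = -570*1/181863 = -190/60621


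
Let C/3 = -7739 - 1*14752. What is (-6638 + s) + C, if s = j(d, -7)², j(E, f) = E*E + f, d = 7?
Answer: -72347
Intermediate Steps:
C = -67473 (C = 3*(-7739 - 1*14752) = 3*(-7739 - 14752) = 3*(-22491) = -67473)
j(E, f) = f + E² (j(E, f) = E² + f = f + E²)
s = 1764 (s = (-7 + 7²)² = (-7 + 49)² = 42² = 1764)
(-6638 + s) + C = (-6638 + 1764) - 67473 = -4874 - 67473 = -72347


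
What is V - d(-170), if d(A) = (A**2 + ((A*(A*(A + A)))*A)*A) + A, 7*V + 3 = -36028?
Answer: 1987799562859/7 ≈ 2.8397e+11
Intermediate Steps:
V = -36031/7 (V = -3/7 + (1/7)*(-36028) = -3/7 - 36028/7 = -36031/7 ≈ -5147.3)
d(A) = A + A**2 + 2*A**5 (d(A) = (A**2 + ((A*(A*(2*A)))*A)*A) + A = (A**2 + ((A*(2*A**2))*A)*A) + A = (A**2 + ((2*A**3)*A)*A) + A = (A**2 + (2*A**4)*A) + A = (A**2 + 2*A**5) + A = A + A**2 + 2*A**5)
V - d(-170) = -36031/7 - (-170)*(1 - 170 + 2*(-170)**4) = -36031/7 - (-170)*(1 - 170 + 2*835210000) = -36031/7 - (-170)*(1 - 170 + 1670420000) = -36031/7 - (-170)*1670419831 = -36031/7 - 1*(-283971371270) = -36031/7 + 283971371270 = 1987799562859/7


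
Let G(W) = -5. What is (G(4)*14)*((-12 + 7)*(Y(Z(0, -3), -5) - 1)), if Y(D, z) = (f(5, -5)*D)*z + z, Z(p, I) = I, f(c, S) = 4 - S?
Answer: 45150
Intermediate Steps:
Y(D, z) = z + 9*D*z (Y(D, z) = ((4 - 1*(-5))*D)*z + z = ((4 + 5)*D)*z + z = (9*D)*z + z = 9*D*z + z = z + 9*D*z)
(G(4)*14)*((-12 + 7)*(Y(Z(0, -3), -5) - 1)) = (-5*14)*((-12 + 7)*(-5*(1 + 9*(-3)) - 1)) = -(-350)*(-5*(1 - 27) - 1) = -(-350)*(-5*(-26) - 1) = -(-350)*(130 - 1) = -(-350)*129 = -70*(-645) = 45150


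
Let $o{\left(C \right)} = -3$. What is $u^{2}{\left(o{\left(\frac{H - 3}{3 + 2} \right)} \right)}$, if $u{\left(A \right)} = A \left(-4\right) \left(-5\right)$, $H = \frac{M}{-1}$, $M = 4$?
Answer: $3600$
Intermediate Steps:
$H = -4$ ($H = \frac{4}{-1} = 4 \left(-1\right) = -4$)
$u{\left(A \right)} = 20 A$ ($u{\left(A \right)} = - 4 A \left(-5\right) = 20 A$)
$u^{2}{\left(o{\left(\frac{H - 3}{3 + 2} \right)} \right)} = \left(20 \left(-3\right)\right)^{2} = \left(-60\right)^{2} = 3600$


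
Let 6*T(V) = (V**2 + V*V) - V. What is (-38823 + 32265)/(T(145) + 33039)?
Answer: -39348/240139 ≈ -0.16386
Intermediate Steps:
T(V) = -V/6 + V**2/3 (T(V) = ((V**2 + V*V) - V)/6 = ((V**2 + V**2) - V)/6 = (2*V**2 - V)/6 = (-V + 2*V**2)/6 = -V/6 + V**2/3)
(-38823 + 32265)/(T(145) + 33039) = (-38823 + 32265)/((1/6)*145*(-1 + 2*145) + 33039) = -6558/((1/6)*145*(-1 + 290) + 33039) = -6558/((1/6)*145*289 + 33039) = -6558/(41905/6 + 33039) = -6558/240139/6 = -6558*6/240139 = -39348/240139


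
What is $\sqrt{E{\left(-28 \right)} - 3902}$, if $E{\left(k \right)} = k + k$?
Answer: $i \sqrt{3958} \approx 62.913 i$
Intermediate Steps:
$E{\left(k \right)} = 2 k$
$\sqrt{E{\left(-28 \right)} - 3902} = \sqrt{2 \left(-28\right) - 3902} = \sqrt{-56 - 3902} = \sqrt{-3958} = i \sqrt{3958}$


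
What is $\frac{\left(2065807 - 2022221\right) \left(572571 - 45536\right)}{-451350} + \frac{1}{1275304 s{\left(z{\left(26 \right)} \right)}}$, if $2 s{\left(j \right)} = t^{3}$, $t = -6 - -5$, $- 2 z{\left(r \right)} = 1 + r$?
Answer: $- \frac{1464772568289787}{28780423020} \approx -50895.0$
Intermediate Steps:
$z{\left(r \right)} = - \frac{1}{2} - \frac{r}{2}$ ($z{\left(r \right)} = - \frac{1 + r}{2} = - \frac{1}{2} - \frac{r}{2}$)
$t = -1$ ($t = -6 + 5 = -1$)
$s{\left(j \right)} = - \frac{1}{2}$ ($s{\left(j \right)} = \frac{\left(-1\right)^{3}}{2} = \frac{1}{2} \left(-1\right) = - \frac{1}{2}$)
$\frac{\left(2065807 - 2022221\right) \left(572571 - 45536\right)}{-451350} + \frac{1}{1275304 s{\left(z{\left(26 \right)} \right)}} = \frac{\left(2065807 - 2022221\right) \left(572571 - 45536\right)}{-451350} + \frac{1}{1275304 \left(- \frac{1}{2}\right)} = 43586 \cdot 527035 \left(- \frac{1}{451350}\right) + \frac{1}{1275304} \left(-2\right) = 22971347510 \left(- \frac{1}{451350}\right) - \frac{1}{637652} = - \frac{2297134751}{45135} - \frac{1}{637652} = - \frac{1464772568289787}{28780423020}$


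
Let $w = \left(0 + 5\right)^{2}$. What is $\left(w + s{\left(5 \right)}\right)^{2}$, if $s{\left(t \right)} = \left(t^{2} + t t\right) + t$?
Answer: $6400$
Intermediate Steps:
$s{\left(t \right)} = t + 2 t^{2}$ ($s{\left(t \right)} = \left(t^{2} + t^{2}\right) + t = 2 t^{2} + t = t + 2 t^{2}$)
$w = 25$ ($w = 5^{2} = 25$)
$\left(w + s{\left(5 \right)}\right)^{2} = \left(25 + 5 \left(1 + 2 \cdot 5\right)\right)^{2} = \left(25 + 5 \left(1 + 10\right)\right)^{2} = \left(25 + 5 \cdot 11\right)^{2} = \left(25 + 55\right)^{2} = 80^{2} = 6400$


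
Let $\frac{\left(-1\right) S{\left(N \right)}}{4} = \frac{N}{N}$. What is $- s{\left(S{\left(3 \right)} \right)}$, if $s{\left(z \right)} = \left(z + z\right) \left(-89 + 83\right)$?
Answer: $-48$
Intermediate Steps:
$S{\left(N \right)} = -4$ ($S{\left(N \right)} = - 4 \frac{N}{N} = \left(-4\right) 1 = -4$)
$s{\left(z \right)} = - 12 z$ ($s{\left(z \right)} = 2 z \left(-6\right) = - 12 z$)
$- s{\left(S{\left(3 \right)} \right)} = - \left(-12\right) \left(-4\right) = \left(-1\right) 48 = -48$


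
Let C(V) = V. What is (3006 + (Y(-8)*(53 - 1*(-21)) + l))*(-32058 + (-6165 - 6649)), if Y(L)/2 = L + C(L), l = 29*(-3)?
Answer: -24724472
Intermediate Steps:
l = -87
Y(L) = 4*L (Y(L) = 2*(L + L) = 2*(2*L) = 4*L)
(3006 + (Y(-8)*(53 - 1*(-21)) + l))*(-32058 + (-6165 - 6649)) = (3006 + ((4*(-8))*(53 - 1*(-21)) - 87))*(-32058 + (-6165 - 6649)) = (3006 + (-32*(53 + 21) - 87))*(-32058 - 12814) = (3006 + (-32*74 - 87))*(-44872) = (3006 + (-2368 - 87))*(-44872) = (3006 - 2455)*(-44872) = 551*(-44872) = -24724472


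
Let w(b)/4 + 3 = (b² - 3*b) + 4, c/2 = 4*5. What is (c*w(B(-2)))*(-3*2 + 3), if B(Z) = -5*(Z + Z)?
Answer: -163680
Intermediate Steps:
c = 40 (c = 2*(4*5) = 2*20 = 40)
B(Z) = -10*Z
w(b) = 4 - 12*b + 4*b² (w(b) = -12 + 4*((b² - 3*b) + 4) = -12 + 4*(4 + b² - 3*b) = -12 + (16 - 12*b + 4*b²) = 4 - 12*b + 4*b²)
(c*w(B(-2)))*(-3*2 + 3) = (40*(4 - (-120)*(-2) + 4*(-10*(-2))²))*(-3*2 + 3) = (40*(4 - 12*20 + 4*20²))*(-6 + 3) = (40*(4 - 240 + 4*400))*(-3) = (40*(4 - 240 + 1600))*(-3) = (40*1364)*(-3) = 54560*(-3) = -163680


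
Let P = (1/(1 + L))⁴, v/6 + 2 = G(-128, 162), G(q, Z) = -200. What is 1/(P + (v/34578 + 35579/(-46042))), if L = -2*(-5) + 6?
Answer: -1303615645998/1053047920055 ≈ -1.2379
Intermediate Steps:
L = 16 (L = 10 + 6 = 16)
v = -1212 (v = -12 + 6*(-200) = -12 - 1200 = -1212)
P = 1/83521 (P = (1/(1 + 16))⁴ = (1/17)⁴ = 1/83521 ≈ 1.1973e-5)
1/(P + (v/34578 + 35579/(-46042))) = 1/(1/83521 + (-1212/34578 + 35579/(-46042))) = 1/(1/83521 + (-1212*1/34578 + 35579*(-1/46042))) = 1/(1/83521 + (-202/5763 - 35579/46042)) = 1/(1/83521 - 214342261/265340046) = 1/(-1053047920055/1303615645998) = -1303615645998/1053047920055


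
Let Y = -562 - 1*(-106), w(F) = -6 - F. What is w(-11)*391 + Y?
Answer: 1499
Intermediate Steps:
Y = -456 (Y = -562 + 106 = -456)
w(-11)*391 + Y = (-6 - 1*(-11))*391 - 456 = (-6 + 11)*391 - 456 = 5*391 - 456 = 1955 - 456 = 1499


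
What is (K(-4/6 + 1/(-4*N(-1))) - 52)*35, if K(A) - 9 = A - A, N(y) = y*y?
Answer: -1505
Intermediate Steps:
N(y) = y²
K(A) = 9 (K(A) = 9 + (A - A) = 9 + 0 = 9)
(K(-4/6 + 1/(-4*N(-1))) - 52)*35 = (9 - 52)*35 = -43*35 = -1505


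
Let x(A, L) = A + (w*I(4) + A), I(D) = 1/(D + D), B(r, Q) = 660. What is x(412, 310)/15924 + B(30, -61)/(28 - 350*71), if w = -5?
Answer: 1470811/58557856 ≈ 0.025117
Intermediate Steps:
I(D) = 1/(2*D)
x(A, L) = -5/8 + 2*A (x(A, L) = A + (-5/(2*4) + A) = A + (-5*⅛ + A) = A + (-5/8 + A) = -5/8 + 2*A)
x(412, 310)/15924 + B(30, -61)/(28 - 350*71) = (-5/8 + 2*412)/15924 + 660/(28 - 350*71) = (-5/8 + 824)*(1/15924) + 660/(28 - 24850) = (6587/8)*(1/15924) + 660/(-24822) = 6587/127392 + 660*(-1/24822) = 6587/127392 - 110/4137 = 1470811/58557856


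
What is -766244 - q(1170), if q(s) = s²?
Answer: -2135144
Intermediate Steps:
-766244 - q(1170) = -766244 - 1*1170² = -766244 - 1*1368900 = -766244 - 1368900 = -2135144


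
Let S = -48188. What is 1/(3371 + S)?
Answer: -1/44817 ≈ -2.2313e-5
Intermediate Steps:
1/(3371 + S) = 1/(3371 - 48188) = 1/(-44817) = -1/44817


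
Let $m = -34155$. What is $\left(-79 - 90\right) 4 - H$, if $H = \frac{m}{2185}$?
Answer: $- \frac{12547}{19} \approx -660.37$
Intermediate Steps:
$H = - \frac{297}{19}$ ($H = - \frac{34155}{2185} = \left(-34155\right) \frac{1}{2185} = - \frac{297}{19} \approx -15.632$)
$\left(-79 - 90\right) 4 - H = \left(-79 - 90\right) 4 - - \frac{297}{19} = \left(-169\right) 4 + \frac{297}{19} = -676 + \frac{297}{19} = - \frac{12547}{19}$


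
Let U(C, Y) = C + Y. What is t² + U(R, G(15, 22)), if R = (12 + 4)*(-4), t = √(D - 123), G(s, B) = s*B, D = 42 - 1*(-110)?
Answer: 295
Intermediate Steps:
D = 152 (D = 42 + 110 = 152)
G(s, B) = B*s
t = √29 (t = √(152 - 123) = √29 ≈ 5.3852)
R = -64 (R = 16*(-4) = -64)
t² + U(R, G(15, 22)) = (√29)² + (-64 + 22*15) = 29 + (-64 + 330) = 29 + 266 = 295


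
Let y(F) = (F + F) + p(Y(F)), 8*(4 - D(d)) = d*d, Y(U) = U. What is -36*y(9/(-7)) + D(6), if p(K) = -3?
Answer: 2801/14 ≈ 200.07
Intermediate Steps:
D(d) = 4 - d**2/8 (D(d) = 4 - d*d/8 = 4 - d**2/8)
y(F) = -3 + 2*F (y(F) = (F + F) - 3 = 2*F - 3 = -3 + 2*F)
-36*y(9/(-7)) + D(6) = -36*(-3 + 2*(9/(-7))) + (4 - 1/8*6**2) = -36*(-3 + 2*(9*(-1/7))) + (4 - 1/8*36) = -36*(-3 + 2*(-9/7)) + (4 - 9/2) = -36*(-3 - 18/7) - 1/2 = -36*(-39/7) - 1/2 = 1404/7 - 1/2 = 2801/14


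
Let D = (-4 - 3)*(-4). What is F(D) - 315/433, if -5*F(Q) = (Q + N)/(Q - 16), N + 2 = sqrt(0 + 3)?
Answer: -15079/12990 - sqrt(3)/60 ≈ -1.1897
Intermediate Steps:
D = 28 (D = -7*(-4) = 28)
N = -2 + sqrt(3) (N = -2 + sqrt(0 + 3) = -2 + sqrt(3) ≈ -0.26795)
F(Q) = -(-2 + Q + sqrt(3))/(5*(-16 + Q)) (F(Q) = -(Q + (-2 + sqrt(3)))/(5*(Q - 16)) = -(-2 + Q + sqrt(3))/(5*(-16 + Q)))
F(D) - 315/433 = (2 - 1*28 - sqrt(3))/(5*(-16 + 28)) - 315/433 = (1/5)*(2 - 28 - sqrt(3))/12 - 315*1/433 = (1/5)*(1/12)*(-26 - sqrt(3)) - 315/433 = (-13/30 - sqrt(3)/60) - 315/433 = -15079/12990 - sqrt(3)/60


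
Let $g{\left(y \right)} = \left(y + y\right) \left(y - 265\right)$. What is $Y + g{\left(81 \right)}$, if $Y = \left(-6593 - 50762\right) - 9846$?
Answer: $-97009$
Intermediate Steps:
$g{\left(y \right)} = 2 y \left(-265 + y\right)$
$Y = -67201$ ($Y = \left(-6593 - 50762\right) - 9846 = -57355 - 9846 = -67201$)
$Y + g{\left(81 \right)} = -67201 + 2 \cdot 81 \left(-265 + 81\right) = -67201 + 2 \cdot 81 \left(-184\right) = -67201 - 29808 = -97009$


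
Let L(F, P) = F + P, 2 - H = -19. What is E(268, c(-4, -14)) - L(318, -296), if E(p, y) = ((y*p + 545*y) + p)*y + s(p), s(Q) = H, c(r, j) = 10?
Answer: 83979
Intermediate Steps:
H = 21 (H = 2 - 1*(-19) = 2 + 19 = 21)
s(Q) = 21
E(p, y) = 21 + y*(p + 545*y + p*y) (E(p, y) = ((y*p + 545*y) + p)*y + 21 = ((p*y + 545*y) + p)*y + 21 = ((545*y + p*y) + p)*y + 21 = (p + 545*y + p*y)*y + 21 = y*(p + 545*y + p*y) + 21 = 21 + y*(p + 545*y + p*y))
E(268, c(-4, -14)) - L(318, -296) = (21 + 545*10² + 268*10 + 268*10²) - (318 - 296) = (21 + 545*100 + 2680 + 268*100) - 1*22 = (21 + 54500 + 2680 + 26800) - 22 = 84001 - 22 = 83979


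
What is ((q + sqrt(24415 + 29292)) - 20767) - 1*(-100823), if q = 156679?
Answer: 236735 + sqrt(53707) ≈ 2.3697e+5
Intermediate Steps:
((q + sqrt(24415 + 29292)) - 20767) - 1*(-100823) = ((156679 + sqrt(24415 + 29292)) - 20767) - 1*(-100823) = ((156679 + sqrt(53707)) - 20767) + 100823 = (135912 + sqrt(53707)) + 100823 = 236735 + sqrt(53707)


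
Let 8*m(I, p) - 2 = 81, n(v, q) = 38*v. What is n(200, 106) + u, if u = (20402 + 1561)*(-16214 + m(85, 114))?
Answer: -2846980927/8 ≈ -3.5587e+8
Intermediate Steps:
m(I, p) = 83/8 (m(I, p) = ¼ + (⅛)*81 = ¼ + 81/8 = 83/8)
u = -2847041727/8 (u = (20402 + 1561)*(-16214 + 83/8) = 21963*(-129629/8) = -2847041727/8 ≈ -3.5588e+8)
n(200, 106) + u = 38*200 - 2847041727/8 = 7600 - 2847041727/8 = -2846980927/8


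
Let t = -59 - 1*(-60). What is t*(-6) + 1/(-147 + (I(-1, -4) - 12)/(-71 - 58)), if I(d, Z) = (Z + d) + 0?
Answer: -113805/18946 ≈ -6.0068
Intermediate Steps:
I(d, Z) = Z + d
t = 1 (t = -59 + 60 = 1)
t*(-6) + 1/(-147 + (I(-1, -4) - 12)/(-71 - 58)) = 1*(-6) + 1/(-147 + ((-4 - 1) - 12)/(-71 - 58)) = -6 + 1/(-147 + (-5 - 12)/(-129)) = -6 + 1/(-147 - 17*(-1/129)) = -6 + 1/(-147 + 17/129) = -6 + 1/(-18946/129) = -6 - 129/18946 = -113805/18946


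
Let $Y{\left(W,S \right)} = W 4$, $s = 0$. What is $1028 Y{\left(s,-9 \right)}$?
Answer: $0$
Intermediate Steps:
$Y{\left(W,S \right)} = 4 W$
$1028 Y{\left(s,-9 \right)} = 1028 \cdot 4 \cdot 0 = 1028 \cdot 0 = 0$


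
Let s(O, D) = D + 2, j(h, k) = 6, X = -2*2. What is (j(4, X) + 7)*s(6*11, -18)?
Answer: -208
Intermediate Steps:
X = -4
s(O, D) = 2 + D
(j(4, X) + 7)*s(6*11, -18) = (6 + 7)*(2 - 18) = 13*(-16) = -208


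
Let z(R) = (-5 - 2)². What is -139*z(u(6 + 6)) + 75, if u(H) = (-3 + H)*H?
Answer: -6736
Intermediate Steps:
u(H) = H*(-3 + H)
z(R) = 49 (z(R) = (-7)² = 49)
-139*z(u(6 + 6)) + 75 = -139*49 + 75 = -6811 + 75 = -6736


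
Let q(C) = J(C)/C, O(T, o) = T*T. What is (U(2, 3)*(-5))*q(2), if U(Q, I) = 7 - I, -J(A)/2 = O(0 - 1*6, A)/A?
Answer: 360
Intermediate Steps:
O(T, o) = T²
J(A) = -72/A (J(A) = -2*(0 - 1*6)²/A = -2*(0 - 6)²/A = -2*(-6)²/A = -72/A)
q(C) = -72/C² (q(C) = (-72/C)/C = -72/C²)
(U(2, 3)*(-5))*q(2) = ((7 - 1*3)*(-5))*(-72/2²) = ((7 - 3)*(-5))*(-72*¼) = (4*(-5))*(-18) = -20*(-18) = 360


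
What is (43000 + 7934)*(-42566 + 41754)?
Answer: -41358408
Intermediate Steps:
(43000 + 7934)*(-42566 + 41754) = 50934*(-812) = -41358408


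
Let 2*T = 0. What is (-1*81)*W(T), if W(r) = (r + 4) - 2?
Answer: -162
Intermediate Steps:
T = 0 (T = (½)*0 = 0)
W(r) = 2 + r (W(r) = (4 + r) - 2 = 2 + r)
(-1*81)*W(T) = (-1*81)*(2 + 0) = -81*2 = -162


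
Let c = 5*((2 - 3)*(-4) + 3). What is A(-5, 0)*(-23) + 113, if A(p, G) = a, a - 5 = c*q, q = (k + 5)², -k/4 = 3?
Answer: -39447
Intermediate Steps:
k = -12 (k = -4*3 = -12)
c = 35 (c = 5*(-1*(-4) + 3) = 5*(4 + 3) = 5*7 = 35)
q = 49 (q = (-12 + 5)² = (-7)² = 49)
a = 1720 (a = 5 + 35*49 = 5 + 1715 = 1720)
A(p, G) = 1720
A(-5, 0)*(-23) + 113 = 1720*(-23) + 113 = -39560 + 113 = -39447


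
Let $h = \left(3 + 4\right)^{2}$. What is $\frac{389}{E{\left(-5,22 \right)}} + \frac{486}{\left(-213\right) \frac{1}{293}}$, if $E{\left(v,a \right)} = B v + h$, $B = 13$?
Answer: $- \frac{787075}{1136} \approx -692.85$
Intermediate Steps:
$h = 49$ ($h = 7^{2} = 49$)
$E{\left(v,a \right)} = 49 + 13 v$ ($E{\left(v,a \right)} = 13 v + 49 = 49 + 13 v$)
$\frac{389}{E{\left(-5,22 \right)}} + \frac{486}{\left(-213\right) \frac{1}{293}} = \frac{389}{49 + 13 \left(-5\right)} + \frac{486}{\left(-213\right) \frac{1}{293}} = \frac{389}{49 - 65} + \frac{486}{\left(-213\right) \frac{1}{293}} = \frac{389}{-16} + \frac{486}{- \frac{213}{293}} = 389 \left(- \frac{1}{16}\right) + 486 \left(- \frac{293}{213}\right) = - \frac{389}{16} - \frac{47466}{71} = - \frac{787075}{1136}$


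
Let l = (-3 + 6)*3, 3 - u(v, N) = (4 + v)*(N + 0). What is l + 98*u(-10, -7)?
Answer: -3813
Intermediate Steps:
u(v, N) = 3 - N*(4 + v) (u(v, N) = 3 - (4 + v)*(N + 0) = 3 - (4 + v)*N = 3 - N*(4 + v))
l = 9 (l = 3*3 = 9)
l + 98*u(-10, -7) = 9 + 98*(3 - 4*(-7) - 1*(-7)*(-10)) = 9 + 98*(3 + 28 - 70) = 9 + 98*(-39) = 9 - 3822 = -3813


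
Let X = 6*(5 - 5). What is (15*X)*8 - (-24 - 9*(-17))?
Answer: -129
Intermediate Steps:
X = 0 (X = 6*0 = 0)
(15*X)*8 - (-24 - 9*(-17)) = (15*0)*8 - (-24 - 9*(-17)) = 0*8 - (-24 + 153) = 0 - 1*129 = 0 - 129 = -129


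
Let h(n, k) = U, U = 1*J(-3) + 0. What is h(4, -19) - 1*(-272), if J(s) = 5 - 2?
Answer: 275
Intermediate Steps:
J(s) = 3
U = 3 (U = 1*3 + 0 = 3 + 0 = 3)
h(n, k) = 3
h(4, -19) - 1*(-272) = 3 - 1*(-272) = 3 + 272 = 275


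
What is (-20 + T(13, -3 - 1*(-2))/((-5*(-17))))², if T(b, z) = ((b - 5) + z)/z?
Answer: 2913849/7225 ≈ 403.30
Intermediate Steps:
T(b, z) = (-5 + b + z)/z (T(b, z) = ((-5 + b) + z)/z = (-5 + b + z)/z)
(-20 + T(13, -3 - 1*(-2))/((-5*(-17))))² = (-20 + ((-5 + 13 + (-3 - 1*(-2)))/(-3 - 1*(-2)))/((-5*(-17))))² = (-20 + ((-5 + 13 + (-3 + 2))/(-3 + 2))/85)² = (-20 + ((-5 + 13 - 1)/(-1))*(1/85))² = (-20 - 1*7*(1/85))² = (-20 - 7*1/85)² = (-20 - 7/85)² = (-1707/85)² = 2913849/7225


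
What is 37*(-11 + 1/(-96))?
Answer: -39109/96 ≈ -407.39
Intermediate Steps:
37*(-11 + 1/(-96)) = 37*(-11 - 1/96) = 37*(-1057/96) = -39109/96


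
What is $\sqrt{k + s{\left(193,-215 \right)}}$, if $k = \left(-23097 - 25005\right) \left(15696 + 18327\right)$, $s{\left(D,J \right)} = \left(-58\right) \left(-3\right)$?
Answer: $2 i \sqrt{409143543} \approx 40455.0 i$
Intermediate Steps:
$s{\left(D,J \right)} = 174$
$k = -1636574346$ ($k = \left(-48102\right) 34023 = -1636574346$)
$\sqrt{k + s{\left(193,-215 \right)}} = \sqrt{-1636574346 + 174} = \sqrt{-1636574172} = 2 i \sqrt{409143543}$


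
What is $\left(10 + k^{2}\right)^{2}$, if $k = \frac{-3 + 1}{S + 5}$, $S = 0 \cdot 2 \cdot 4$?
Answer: $\frac{64516}{625} \approx 103.23$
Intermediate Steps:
$S = 0$ ($S = 0 \cdot 4 = 0$)
$k = - \frac{2}{5}$ ($k = \frac{-3 + 1}{0 + 5} = \frac{1}{5} \left(-2\right) = - \frac{2}{5} \approx -0.4$)
$\left(10 + k^{2}\right)^{2} = \left(10 + \left(- \frac{2}{5}\right)^{2}\right)^{2} = \left(10 + \frac{4}{25}\right)^{2} = \left(\frac{254}{25}\right)^{2} = \frac{64516}{625}$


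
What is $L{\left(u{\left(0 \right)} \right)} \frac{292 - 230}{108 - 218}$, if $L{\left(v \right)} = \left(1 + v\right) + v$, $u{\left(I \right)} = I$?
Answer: $- \frac{31}{55} \approx -0.56364$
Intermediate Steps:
$L{\left(v \right)} = 1 + 2 v$
$L{\left(u{\left(0 \right)} \right)} \frac{292 - 230}{108 - 218} = \left(1 + 2 \cdot 0\right) \frac{292 - 230}{108 - 218} = \left(1 + 0\right) \frac{62}{-110} = 1 \cdot 62 \left(- \frac{1}{110}\right) = 1 \left(- \frac{31}{55}\right) = - \frac{31}{55}$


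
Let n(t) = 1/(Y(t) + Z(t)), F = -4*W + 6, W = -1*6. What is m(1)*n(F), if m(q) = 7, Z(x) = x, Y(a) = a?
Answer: 7/60 ≈ 0.11667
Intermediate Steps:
W = -6
F = 30 (F = -4*(-6) + 6 = 24 + 6 = 30)
n(t) = 1/(2*t) (n(t) = 1/(t + t) = 1/(2*t))
m(1)*n(F) = 7*((½)/30) = 7*((½)*(1/30)) = 7*(1/60) = 7/60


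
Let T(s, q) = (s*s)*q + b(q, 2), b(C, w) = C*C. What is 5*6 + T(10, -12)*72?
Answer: -76002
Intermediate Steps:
b(C, w) = C²
T(s, q) = q² + q*s² (T(s, q) = (s*s)*q + q² = s²*q + q² = q*s² + q² = q² + q*s²)
5*6 + T(10, -12)*72 = 5*6 - 12*(-12 + 10²)*72 = 30 - 12*(-12 + 100)*72 = 30 - 12*88*72 = 30 - 1056*72 = 30 - 76032 = -76002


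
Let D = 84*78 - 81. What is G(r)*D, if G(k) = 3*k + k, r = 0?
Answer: 0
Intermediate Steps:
D = 6471 (D = 6552 - 81 = 6471)
G(k) = 4*k
G(r)*D = (4*0)*6471 = 0*6471 = 0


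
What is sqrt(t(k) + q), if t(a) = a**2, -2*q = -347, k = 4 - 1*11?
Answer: sqrt(890)/2 ≈ 14.916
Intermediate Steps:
k = -7 (k = 4 - 11 = -7)
q = 347/2 (q = -1/2*(-347) = 347/2 ≈ 173.50)
sqrt(t(k) + q) = sqrt((-7)**2 + 347/2) = sqrt(49 + 347/2) = sqrt(445/2) = sqrt(890)/2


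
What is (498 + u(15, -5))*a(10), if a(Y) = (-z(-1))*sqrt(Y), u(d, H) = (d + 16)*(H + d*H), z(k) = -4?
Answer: -7928*sqrt(10) ≈ -25071.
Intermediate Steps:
u(d, H) = (16 + d)*(H + H*d)
a(Y) = 4*sqrt(Y) (a(Y) = (-1*(-4))*sqrt(Y) = 4*sqrt(Y))
(498 + u(15, -5))*a(10) = (498 - 5*(16 + 15**2 + 17*15))*(4*sqrt(10)) = (498 - 5*(16 + 225 + 255))*(4*sqrt(10)) = (498 - 5*496)*(4*sqrt(10)) = (498 - 2480)*(4*sqrt(10)) = -7928*sqrt(10)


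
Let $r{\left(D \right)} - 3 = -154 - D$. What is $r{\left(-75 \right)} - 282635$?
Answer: $-282711$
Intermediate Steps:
$r{\left(D \right)} = -151 - D$ ($r{\left(D \right)} = 3 - \left(154 + D\right) = -151 - D$)
$r{\left(-75 \right)} - 282635 = \left(-151 - -75\right) - 282635 = \left(-151 + 75\right) - 282635 = -76 - 282635 = -282711$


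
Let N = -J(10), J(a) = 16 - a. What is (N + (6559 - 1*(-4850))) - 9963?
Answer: 1440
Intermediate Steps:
N = -6 (N = -(16 - 1*10) = -(16 - 10) = -1*6 = -6)
(N + (6559 - 1*(-4850))) - 9963 = (-6 + (6559 - 1*(-4850))) - 9963 = (-6 + (6559 + 4850)) - 9963 = (-6 + 11409) - 9963 = 11403 - 9963 = 1440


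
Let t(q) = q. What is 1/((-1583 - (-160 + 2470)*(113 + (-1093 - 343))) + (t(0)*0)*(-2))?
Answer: 1/3054547 ≈ 3.2738e-7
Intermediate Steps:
1/((-1583 - (-160 + 2470)*(113 + (-1093 - 343))) + (t(0)*0)*(-2)) = 1/((-1583 - (-160 + 2470)*(113 + (-1093 - 343))) + (0*0)*(-2)) = 1/((-1583 - 2310*(113 - 1436)) + 0*(-2)) = 1/((-1583 - 2310*(-1323)) + 0) = 1/((-1583 - 1*(-3056130)) + 0) = 1/((-1583 + 3056130) + 0) = 1/(3054547 + 0) = 1/3054547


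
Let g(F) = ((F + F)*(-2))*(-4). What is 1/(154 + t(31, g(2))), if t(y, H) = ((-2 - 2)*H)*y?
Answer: -1/3814 ≈ -0.00026219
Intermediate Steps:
g(F) = 16*F (g(F) = ((2*F)*(-2))*(-4) = -4*F*(-4) = 16*F)
t(y, H) = -4*H*y (t(y, H) = (-4*H)*y = -4*H*y)
1/(154 + t(31, g(2))) = 1/(154 - 4*16*2*31) = 1/(154 - 4*32*31) = 1/(154 - 3968) = 1/(-3814) = -1/3814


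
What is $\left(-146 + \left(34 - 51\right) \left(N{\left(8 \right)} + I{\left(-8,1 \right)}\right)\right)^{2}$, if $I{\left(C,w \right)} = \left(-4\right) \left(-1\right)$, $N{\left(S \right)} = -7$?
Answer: $9025$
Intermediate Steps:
$I{\left(C,w \right)} = 4$
$\left(-146 + \left(34 - 51\right) \left(N{\left(8 \right)} + I{\left(-8,1 \right)}\right)\right)^{2} = \left(-146 + \left(34 - 51\right) \left(-7 + 4\right)\right)^{2} = \left(-146 - -51\right)^{2} = \left(-146 + 51\right)^{2} = \left(-95\right)^{2} = 9025$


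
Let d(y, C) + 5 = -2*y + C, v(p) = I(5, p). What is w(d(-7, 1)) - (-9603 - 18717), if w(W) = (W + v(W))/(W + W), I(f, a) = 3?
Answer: 566413/20 ≈ 28321.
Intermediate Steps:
v(p) = 3
d(y, C) = -5 + C - 2*y (d(y, C) = -5 + (-2*y + C) = -5 + (C - 2*y) = -5 + C - 2*y)
w(W) = (3 + W)/(2*W) (w(W) = (W + 3)/(W + W) = (3 + W)/((2*W)) = (3 + W)*(1/(2*W)) = (3 + W)/(2*W))
w(d(-7, 1)) - (-9603 - 18717) = (3 + (-5 + 1 - 2*(-7)))/(2*(-5 + 1 - 2*(-7))) - (-9603 - 18717) = (3 + (-5 + 1 + 14))/(2*(-5 + 1 + 14)) - 1*(-28320) = (½)*(3 + 10)/10 + 28320 = (½)*(⅒)*13 + 28320 = 13/20 + 28320 = 566413/20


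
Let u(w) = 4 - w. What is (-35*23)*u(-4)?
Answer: -6440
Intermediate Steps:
(-35*23)*u(-4) = (-35*23)*(4 - 1*(-4)) = -805*(4 + 4) = -805*8 = -6440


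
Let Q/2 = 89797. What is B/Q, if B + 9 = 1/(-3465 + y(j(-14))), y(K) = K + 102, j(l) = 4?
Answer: -15116/301628123 ≈ -5.0115e-5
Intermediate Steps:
Q = 179594 (Q = 2*89797 = 179594)
y(K) = 102 + K
B = -30232/3359 (B = -9 + 1/(-3465 + (102 + 4)) = -9 + 1/(-3465 + 106) = -9 + 1/(-3359) = -9 - 1/3359 = -30232/3359 ≈ -9.0003)
B/Q = -30232/3359/179594 = -30232/3359*1/179594 = -15116/301628123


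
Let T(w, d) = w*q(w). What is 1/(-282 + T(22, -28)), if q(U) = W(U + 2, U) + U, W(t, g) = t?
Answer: 1/730 ≈ 0.0013699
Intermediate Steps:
q(U) = 2 + 2*U (q(U) = (U + 2) + U = (2 + U) + U = 2 + 2*U)
T(w, d) = w*(2 + 2*w)
1/(-282 + T(22, -28)) = 1/(-282 + 2*22*(1 + 22)) = 1/(-282 + 2*22*23) = 1/(-282 + 1012) = 1/730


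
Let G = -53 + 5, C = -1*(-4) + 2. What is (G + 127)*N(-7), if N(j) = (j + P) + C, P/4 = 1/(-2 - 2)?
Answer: -158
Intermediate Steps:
C = 6 (C = 4 + 2 = 6)
P = -1 (P = 4/(-2 - 2) = 4/(-4) = 4*(-1/4) = -1)
G = -48
N(j) = 5 + j (N(j) = (j - 1) + 6 = (-1 + j) + 6 = 5 + j)
(G + 127)*N(-7) = (-48 + 127)*(5 - 7) = 79*(-2) = -158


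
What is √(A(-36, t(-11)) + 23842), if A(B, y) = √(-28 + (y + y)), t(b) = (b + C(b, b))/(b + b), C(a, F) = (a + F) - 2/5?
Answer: √(72122050 + 55*I*√75515)/55 ≈ 154.41 + 0.016179*I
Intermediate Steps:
C(a, F) = -⅖ + F + a (C(a, F) = (F + a) - 2*⅕ = (F + a) - ⅖ = -⅖ + F + a)
t(b) = (-⅖ + 3*b)/(2*b) (t(b) = (b + (-⅖ + b + b))/(b + b) = (b + (-⅖ + 2*b))/((2*b)) = (-⅖ + 3*b)*(1/(2*b)) = (-⅖ + 3*b)/(2*b))
A(B, y) = √(-28 + 2*y)
√(A(-36, t(-11)) + 23842) = √(√(-28 + 2*((⅒)*(-2 + 15*(-11))/(-11))) + 23842) = √(√(-28 + 2*((⅒)*(-1/11)*(-2 - 165))) + 23842) = √(√(-28 + 2*((⅒)*(-1/11)*(-167))) + 23842) = √(√(-28 + 2*(167/110)) + 23842) = √(√(-28 + 167/55) + 23842) = √(√(-1373/55) + 23842) = √(I*√75515/55 + 23842) = √(23842 + I*√75515/55)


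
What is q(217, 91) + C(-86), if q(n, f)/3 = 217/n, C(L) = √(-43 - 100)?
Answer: 3 + I*√143 ≈ 3.0 + 11.958*I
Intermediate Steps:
C(L) = I*√143 (C(L) = √(-143) = I*√143)
q(n, f) = 651/n (q(n, f) = 3*(217/n) = 651/n)
q(217, 91) + C(-86) = 651/217 + I*√143 = 651*(1/217) + I*√143 = 3 + I*√143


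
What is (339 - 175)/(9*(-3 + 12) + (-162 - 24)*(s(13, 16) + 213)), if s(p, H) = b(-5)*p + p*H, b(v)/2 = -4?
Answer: -164/58881 ≈ -0.0027853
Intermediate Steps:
b(v) = -8 (b(v) = 2*(-4) = -8)
s(p, H) = -8*p + H*p (s(p, H) = -8*p + p*H = -8*p + H*p)
(339 - 175)/(9*(-3 + 12) + (-162 - 24)*(s(13, 16) + 213)) = (339 - 175)/(9*(-3 + 12) + (-162 - 24)*(13*(-8 + 16) + 213)) = 164/(9*9 - 186*(13*8 + 213)) = 164/(81 - 186*(104 + 213)) = 164/(81 - 186*317) = 164/(81 - 58962) = 164/(-58881) = 164*(-1/58881) = -164/58881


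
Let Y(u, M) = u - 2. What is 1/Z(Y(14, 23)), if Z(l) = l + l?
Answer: 1/24 ≈ 0.041667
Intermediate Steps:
Y(u, M) = -2 + u
Z(l) = 2*l
1/Z(Y(14, 23)) = 1/(2*(-2 + 14)) = 1/(2*12) = 1/24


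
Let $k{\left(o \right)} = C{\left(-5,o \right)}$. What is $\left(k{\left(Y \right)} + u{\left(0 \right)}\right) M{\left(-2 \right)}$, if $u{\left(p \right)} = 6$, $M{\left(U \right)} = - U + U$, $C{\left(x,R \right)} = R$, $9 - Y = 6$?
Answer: $0$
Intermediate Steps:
$Y = 3$ ($Y = 9 - 6 = 3$)
$M{\left(U \right)} = 0$
$k{\left(o \right)} = o$
$\left(k{\left(Y \right)} + u{\left(0 \right)}\right) M{\left(-2 \right)} = \left(3 + 6\right) 0 = 9 \cdot 0 = 0$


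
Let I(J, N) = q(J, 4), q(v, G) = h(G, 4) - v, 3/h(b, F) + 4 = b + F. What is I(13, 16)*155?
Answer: -7595/4 ≈ -1898.8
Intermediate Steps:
h(b, F) = 3/(-4 + F + b) (h(b, F) = 3/(-4 + (b + F)) = 3/(-4 + (F + b)) = 3/(-4 + F + b))
q(v, G) = -v + 3/G (q(v, G) = 3/(-4 + 4 + G) - v = 3/G - v = -v + 3/G)
I(J, N) = 3/4 - J (I(J, N) = -J + 3/4 = 3/4 - J)
I(13, 16)*155 = (3/4 - 1*13)*155 = (3/4 - 13)*155 = -49/4*155 = -7595/4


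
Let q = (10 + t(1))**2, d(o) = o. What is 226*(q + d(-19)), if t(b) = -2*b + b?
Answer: 14012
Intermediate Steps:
t(b) = -b
q = 81 (q = (10 - 1*1)**2 = (10 - 1)**2 = 9**2 = 81)
226*(q + d(-19)) = 226*(81 - 19) = 226*62 = 14012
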